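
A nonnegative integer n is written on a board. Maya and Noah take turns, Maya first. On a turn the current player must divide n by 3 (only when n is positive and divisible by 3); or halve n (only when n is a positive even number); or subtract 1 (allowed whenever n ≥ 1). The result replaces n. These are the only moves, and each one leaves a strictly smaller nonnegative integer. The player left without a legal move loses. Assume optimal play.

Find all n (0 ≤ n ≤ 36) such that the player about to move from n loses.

0, 2, 5, 7, 9, 11, 13, 16, 19, 23, 25, 28, 30, 34, 36

Compute win/loss labels from the base case upward. A position with no move is L. Any other position is W if it can reach an L in one move, else L.
n=0: no move → L
n=1: can move to 0, which is L ⇒ W
n=2: the only move is to 1(W), a W ⇒ L
n=3: can move to 2, which is L ⇒ W
n=4: can move to 2, which is L ⇒ W
n=5: the only move is to 4(W), a W ⇒ L
n=6: can move to 2, which is L ⇒ W
n=7: the only move is to 6(W), a W ⇒ L
n=8: can move to 7, which is L ⇒ W
n=9: moves to 3(W), 8(W); every one is W ⇒ L
n=10: can move to 5, which is L ⇒ W
n=11: the only move is to 10(W), a W ⇒ L
n=12: can move to 11, which is L ⇒ W
n=13: the only move is to 12(W), a W ⇒ L
n=14: can move to 7, which is L ⇒ W
n=15: can move to 5, which is L ⇒ W
n=16: moves to 8(W), 15(W); every one is W ⇒ L
n=17: can move to 16, which is L ⇒ W
n=18: can move to 9, which is L ⇒ W
n=19: the only move is to 18(W), a W ⇒ L
n=20: can move to 19, which is L ⇒ W
n=21: can move to 7, which is L ⇒ W
n=22: can move to 11, which is L ⇒ W
n=23: the only move is to 22(W), a W ⇒ L
n=24: can move to 23, which is L ⇒ W
n=25: the only move is to 24(W), a W ⇒ L
n=26: can move to 13, which is L ⇒ W
n=27: can move to 9, which is L ⇒ W
n=28: moves to 14(W), 27(W); every one is W ⇒ L
n=29: can move to 28, which is L ⇒ W
n=30: moves to 10(W), 15(W), 29(W); every one is W ⇒ L
n=31: can move to 30, which is L ⇒ W
n=32: can move to 16, which is L ⇒ W
n=33: can move to 11, which is L ⇒ W
n=34: moves to 17(W), 33(W); every one is W ⇒ L
n=35: can move to 34, which is L ⇒ W
n=36: moves to 12(W), 18(W), 35(W); every one is W ⇒ L
The losing starting values of n are exactly the entries labelled L in this table (15 of them).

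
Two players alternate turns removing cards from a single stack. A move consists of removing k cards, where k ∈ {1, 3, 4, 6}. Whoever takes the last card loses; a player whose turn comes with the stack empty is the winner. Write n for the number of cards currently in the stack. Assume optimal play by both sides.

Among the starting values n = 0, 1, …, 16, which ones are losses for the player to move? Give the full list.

Build the W/L table. Terminal = W. A non-terminal position is W if it has a move to some L; otherwise it is L.
n=0: no move; the opponent has just taken the last card and therefore loses → W
n=1: →0(W) only, which is W, so L
n=2: →1(L), so W
n=3: →2(W), 0(W) — all W, so L
n=4: →3(L), so W
n=5: →1(L), so W
n=6: →3(L), so W
n=7: →3(L), so W
n=8: →7(W), 5(W), 4(W), 2(W) — all W, so L
n=9: →8(L), so W
n=10: →9(W), 7(W), 6(W), 4(W) — all W, so L
n=11: →10(L), so W
n=12: →8(L), so W
n=13: →10(L), so W
n=14: →10(L), so W
n=15: →14(W), 12(W), 11(W), 9(W) — all W, so L
n=16: →15(L), so W
The losing starting values of n are exactly the entries labelled L in this table (5 of them).

1, 3, 8, 10, 15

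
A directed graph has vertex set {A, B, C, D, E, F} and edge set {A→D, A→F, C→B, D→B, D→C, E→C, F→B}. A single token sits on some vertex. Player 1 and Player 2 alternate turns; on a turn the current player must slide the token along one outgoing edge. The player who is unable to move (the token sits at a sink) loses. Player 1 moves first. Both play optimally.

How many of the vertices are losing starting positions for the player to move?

Build the W/L table. Terminal = L. A non-terminal position is W if it has a move to some L; otherwise it is L.
Every edge goes from a vertex to one that appears earlier in the order B, C, E, F, D, A, so processing vertices in that order labels each vertex after all of its successors.
B: no outgoing edge → L
C: reaches L-position B → W
E: only reaches C(W), which is W → L
F: reaches L-position B → W
D: reaches L-position B → W
A: only reaches D(W), F(W), all W → L
The L vertices are A, B, E; that is 3 in all.

3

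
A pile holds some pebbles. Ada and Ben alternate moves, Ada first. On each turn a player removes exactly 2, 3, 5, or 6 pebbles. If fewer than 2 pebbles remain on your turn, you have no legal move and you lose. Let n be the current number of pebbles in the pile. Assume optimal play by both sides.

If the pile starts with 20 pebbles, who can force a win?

Ada wins.

Use the standard recursion: the mover loses at a terminal position; elsewhere, the mover wins exactly when some move hands the opponent an L position.
n=0: no move → L
n=1: no move → L
n=2: W (go to 0, an L position)
n=3: W (go to 1, an L position)
n=4: W (go to 1, an L position)
n=5: W (go to 0, an L position)
n=6: W (go to 1, an L position)
n=7: W (go to 1, an L position)
n=8: L (options 6(W), 5(W), 3(W), 2(W) are all W)
n=9: L (options 7(W), 6(W), 4(W), 3(W) are all W)
n=10: W (go to 8, an L position)
n=11: W (go to 9, an L position)
n=12: W (go to 9, an L position)
n=13: W (go to 8, an L position)
n=14: W (go to 9, an L position)
n=15: W (go to 9, an L position)
n=16: L (options 14(W), 13(W), 11(W), 10(W) are all W)
n=17: L (options 15(W), 14(W), 12(W), 11(W) are all W)
n=18: W (go to 16, an L position)
n=19: W (go to 17, an L position)
n=20: W (go to 17, an L position)
The starting position 20 is W: Ada should remove 3, leaving 17, handing over an L position.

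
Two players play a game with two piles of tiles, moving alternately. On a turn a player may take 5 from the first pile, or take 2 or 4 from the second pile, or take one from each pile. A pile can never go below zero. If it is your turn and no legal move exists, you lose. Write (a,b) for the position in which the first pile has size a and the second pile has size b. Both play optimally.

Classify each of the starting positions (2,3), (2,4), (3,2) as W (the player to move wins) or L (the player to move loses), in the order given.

Build the W/L table. Terminal = L. A non-terminal position is W if it has a move to some L; otherwise it is L.
No move ever increases a pile, so every position that can arise here has a ≤ 3 and b ≤ 4; it is enough to label the cells with 0 ≤ a ≤ 3 and 0 ≤ b ≤ 4.
Every move lowers a or b (never raises either), so fill the grid row by row in increasing a, and left to right within a row: each cell's successors are then already labelled.
      b=0  b=1  b=2  b=3  b=4
a=0:    L    L    W    W    W
a=1:    L    W    W    L    W
a=2:    L    W    W    L    W
a=3:    L    W    W    L    W
Cells with no legal move (terminal, hence L): (0,0), (0,1), (1,0), (2,0), (3,0).
The remaining L cells, each justified by listing all of its moves:
(1,3): moves to (1,1)(W), (0,2)(W); every one is W ⇒ L
(2,3): moves to (2,1)(W), (1,2)(W); every one is W ⇒ L
(3,3): moves to (3,1)(W), (2,2)(W); every one is W ⇒ L
Every other cell has at least one move into one of the L cells above, so it is W.
(2,3): one of the L cells justified above, so L
(2,4): the move to (2,0) reaches an L cell, so W
(3,2): the move to (3,0) reaches an L cell, so W

(2,3): L, (2,4): W, (3,2): W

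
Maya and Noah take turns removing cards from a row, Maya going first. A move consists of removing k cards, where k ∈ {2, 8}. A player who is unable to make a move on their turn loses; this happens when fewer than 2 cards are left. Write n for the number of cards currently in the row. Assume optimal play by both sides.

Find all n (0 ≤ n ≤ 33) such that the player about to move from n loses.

Use the standard recursion: the mover loses at a terminal position; elsewhere, the mover wins exactly when some move hands the opponent an L position.
n=0: no move → L
n=1: no move → L
n=2: can move to 0, which is L ⇒ W
n=3: can move to 1, which is L ⇒ W
n=4: the only move is to 2(W), a W ⇒ L
n=5: the only move is to 3(W), a W ⇒ L
n=6: can move to 4, which is L ⇒ W
n=7: can move to 5, which is L ⇒ W
n=8: can move to 0, which is L ⇒ W
n=9: can move to 1, which is L ⇒ W
n=10: moves to 8(W), 2(W); every one is W ⇒ L
n=11: moves to 9(W), 3(W); every one is W ⇒ L
n=12: can move to 10, which is L ⇒ W
n=13: can move to 11, which is L ⇒ W
n=14: moves to 12(W), 6(W); every one is W ⇒ L
n=15: moves to 13(W), 7(W); every one is W ⇒ L
n=16: can move to 14, which is L ⇒ W
n=17: can move to 15, which is L ⇒ W
n=18: can move to 10, which is L ⇒ W
n=19: can move to 11, which is L ⇒ W
n=20: moves to 18(W), 12(W); every one is W ⇒ L
n=21: moves to 19(W), 13(W); every one is W ⇒ L
n=22: can move to 20, which is L ⇒ W
n=23: can move to 21, which is L ⇒ W
n=24: moves to 22(W), 16(W); every one is W ⇒ L
n=25: moves to 23(W), 17(W); every one is W ⇒ L
n=26: can move to 24, which is L ⇒ W
n=27: can move to 25, which is L ⇒ W
n=28: can move to 20, which is L ⇒ W
n=29: can move to 21, which is L ⇒ W
n=30: moves to 28(W), 22(W); every one is W ⇒ L
n=31: moves to 29(W), 23(W); every one is W ⇒ L
n=32: can move to 30, which is L ⇒ W
n=33: can move to 31, which is L ⇒ W
The losing starting values of n are exactly the entries labelled L in this table (14 of them).

0, 1, 4, 5, 10, 11, 14, 15, 20, 21, 24, 25, 30, 31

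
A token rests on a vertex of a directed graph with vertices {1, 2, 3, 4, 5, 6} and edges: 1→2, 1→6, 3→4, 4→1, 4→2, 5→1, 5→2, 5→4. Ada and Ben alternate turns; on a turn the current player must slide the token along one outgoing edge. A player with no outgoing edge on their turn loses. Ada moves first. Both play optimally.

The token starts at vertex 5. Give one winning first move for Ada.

Move to 2.

Label each position W (a win for the player to move) or L (a loss). A position with no legal move is L; any other position is W exactly when some move reaches an L, and L when every move reaches a W.
Every edge goes from a vertex to one that appears earlier in the order 6, 2, 1, 4, 5, 3, so processing vertices in that order labels each vertex after all of its successors.
6: no outgoing edge → L
2: no outgoing edge → L
1: can move to 2, which is L ⇒ W
4: can move to 2, which is L ⇒ W
5: can move to 2, which is L ⇒ W
3: the only move is to 4(W), a W ⇒ L
From 5, the L positions reachable in one move are: 2.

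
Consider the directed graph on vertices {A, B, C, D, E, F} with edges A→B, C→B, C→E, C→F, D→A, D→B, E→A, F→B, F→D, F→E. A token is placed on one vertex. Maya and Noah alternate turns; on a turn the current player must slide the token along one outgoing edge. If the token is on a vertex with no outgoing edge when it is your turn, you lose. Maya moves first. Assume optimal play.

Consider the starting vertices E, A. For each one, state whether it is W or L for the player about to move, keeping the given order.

Build the W/L table. Terminal = L. A non-terminal position is W if it has a move to some L; otherwise it is L.
Every edge goes from a vertex to one that appears earlier in the order B, A, D, E, F, C, so processing vertices in that order labels each vertex after all of its successors.
B: no outgoing edge → L
A: can move to B, which is L ⇒ W
D: can move to B, which is L ⇒ W
E: the only move is to A(W), a W ⇒ L
F: can move to E, which is L ⇒ W
C: can move to E, which is L ⇒ W

E: L, A: W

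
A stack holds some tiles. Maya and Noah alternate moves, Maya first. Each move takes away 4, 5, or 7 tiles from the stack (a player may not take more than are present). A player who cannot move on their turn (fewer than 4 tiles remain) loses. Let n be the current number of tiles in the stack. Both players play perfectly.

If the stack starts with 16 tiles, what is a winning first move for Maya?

Build the W/L table. Terminal = L. A non-terminal position is W if it has a move to some L; otherwise it is L.
n=0: no move → L
n=1: no move → L
n=2: no move → L
n=3: no move → L
n=4: →0(L), so W
n=5: →1(L), so W
n=6: →2(L), so W
n=7: →3(L), so W
n=8: →3(L), so W
n=9: →2(L), so W
n=10: →3(L), so W
n=11: →7(W), 6(W), 4(W) — all W, so L
n=12: →8(W), 7(W), 5(W) — all W, so L
n=13: →9(W), 8(W), 6(W) — all W, so L
n=14: →10(W), 9(W), 7(W) — all W, so L
n=15: →11(L), so W
n=16: →12(L), so W
From 16, the L positions reachable in one move are: 12, 11. Any move reaching one of these is winning.

Remove 4, leaving 12.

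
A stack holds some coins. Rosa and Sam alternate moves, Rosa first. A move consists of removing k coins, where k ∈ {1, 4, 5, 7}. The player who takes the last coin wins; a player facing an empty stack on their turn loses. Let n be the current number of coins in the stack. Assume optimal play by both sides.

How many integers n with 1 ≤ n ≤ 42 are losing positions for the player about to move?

Build the W/L table. Terminal = L. A non-terminal position is W if it has a move to some L; otherwise it is L.
n=0: no move → L
n=1: →0(L), so W
n=2: →1(W) only, which is W, so L
n=3: →2(L), so W
n=4: →0(L), so W
n=5: →0(L), so W
n=6: →2(L), so W
n=7: →2(L), so W
n=8: →7(W), 4(W), 3(W), 1(W) — all W, so L
n=9: →8(L), so W
n=10: →9(W), 6(W), 5(W), 3(W) — all W, so L
n=11: →10(L), so W
n=12: →8(L), so W
n=13: →8(L), so W
n=14: →10(L), so W
n=15: →10(L), so W
n=16: →15(W), 12(W), 11(W), 9(W) — all W, so L
n=17: →16(L), so W
n=18: →17(W), 14(W), 13(W), 11(W) — all W, so L
n=19: →18(L), so W
n=20: →16(L), so W
n=21: →16(L), so W
n=22: →18(L), so W
n=23: →18(L), so W
n=24: →23(W), 20(W), 19(W), 17(W) — all W, so L
n=25: →24(L), so W
n=26: →25(W), 22(W), 21(W), 19(W) — all W, so L
n=27: →26(L), so W
n=28: →24(L), so W
n=29: →24(L), so W
n=30: →26(L), so W
n=31: →26(L), so W
n=32: →31(W), 28(W), 27(W), 25(W) — all W, so L
n=33: →32(L), so W
n=34: →33(W), 30(W), 29(W), 27(W) — all W, so L
n=35: →34(L), so W
n=36: →32(L), so W
n=37: →32(L), so W
n=38: →34(L), so W
n=39: →34(L), so W
n=40: →39(W), 36(W), 35(W), 33(W) — all W, so L
n=41: →40(L), so W
n=42: →41(W), 38(W), 37(W), 35(W) — all W, so L
L entries with 1 ≤ n ≤ 42 (n=0 is outside the asked range and is not counted): n = 2, 8, 10, 16, 18, 24, 26, 32, 34, 40, 42; that makes 11.

11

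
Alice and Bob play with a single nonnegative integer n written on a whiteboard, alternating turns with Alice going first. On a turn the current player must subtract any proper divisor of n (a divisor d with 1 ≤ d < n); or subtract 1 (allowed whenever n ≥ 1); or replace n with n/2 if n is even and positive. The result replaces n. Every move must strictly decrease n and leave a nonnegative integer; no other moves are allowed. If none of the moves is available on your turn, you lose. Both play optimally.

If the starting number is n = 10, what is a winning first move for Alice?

Label each position W (a win for the player to move) or L (a loss). A position with no legal move is L; any other position is W exactly when some move reaches an L, and L when every move reaches a W.
n=0: no move → L
n=1: →0(L), so W
n=2: →1(W) only, which is W, so L
n=3: →2(L), so W
n=4: →2(L), so W
n=5: →4(W) only, which is W, so L
n=6: →5(L), so W
n=7: →6(W) only, which is W, so L
n=8: →7(L), so W
n=9: →6(W), 8(W) — all W, so L
n=10: →5(L), so W
From 10, the L positions reachable in one move are: 5, 9. Any move reaching one of these is winning.

Move to 5.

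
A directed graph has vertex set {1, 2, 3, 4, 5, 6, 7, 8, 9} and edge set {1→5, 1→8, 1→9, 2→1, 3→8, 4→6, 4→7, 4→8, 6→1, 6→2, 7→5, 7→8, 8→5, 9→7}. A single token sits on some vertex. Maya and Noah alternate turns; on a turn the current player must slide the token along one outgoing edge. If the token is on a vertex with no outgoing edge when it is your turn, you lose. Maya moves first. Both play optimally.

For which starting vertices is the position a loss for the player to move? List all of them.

Label each position W (a win for the player to move) or L (a loss). A position with no legal move is L; any other position is W exactly when some move reaches an L, and L when every move reaches a W.
Every edge goes from a vertex to one that appears earlier in the order 5, 8, 7, 9, 1, 2, 3, 6, 4, so processing vertices in that order labels each vertex after all of its successors.
5: no outgoing edge → L
8: W (go to 5, an L position)
7: W (go to 5, an L position)
9: L (sole option 7(W) is W)
1: W (go to 9, an L position)
2: L (sole option 1(W) is W)
3: L (sole option 8(W) is W)
6: W (go to 2, an L position)
4: L (options 6(W), 7(W), 8(W) are all W)
Reading off the rows marked L gives the requested list; there are 5 such vertices.

2, 3, 4, 5, 9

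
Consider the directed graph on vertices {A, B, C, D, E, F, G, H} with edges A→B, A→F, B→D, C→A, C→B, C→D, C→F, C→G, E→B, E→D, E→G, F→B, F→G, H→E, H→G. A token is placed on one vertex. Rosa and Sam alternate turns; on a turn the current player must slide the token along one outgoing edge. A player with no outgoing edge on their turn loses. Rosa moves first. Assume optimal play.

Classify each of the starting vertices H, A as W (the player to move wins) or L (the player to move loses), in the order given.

H: W, A: L

Compute win/loss labels from the base case upward. A position with no move is L. Any other position is W if it can reach an L in one move, else L.
Every edge goes from a vertex to one that appears earlier in the order D, G, B, E, F, A, C, H, so processing vertices in that order labels each vertex after all of its successors.
D: no outgoing edge → L
G: no outgoing edge → L
B: →D(L), so W
E: →G(L), so W
F: →G(L), so W
A: →F(W), B(W) — all W, so L
C: →A(L), so W
H: →G(L), so W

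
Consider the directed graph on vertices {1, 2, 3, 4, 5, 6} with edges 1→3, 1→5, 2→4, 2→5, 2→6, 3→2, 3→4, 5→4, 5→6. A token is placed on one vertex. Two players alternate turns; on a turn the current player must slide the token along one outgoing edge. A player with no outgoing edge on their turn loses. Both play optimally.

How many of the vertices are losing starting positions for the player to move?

3

Compute win/loss labels from the base case upward. A position with no move is L. Any other position is W if it can reach an L in one move, else L.
Every edge goes from a vertex to one that appears earlier in the order 6, 4, 5, 2, 3, 1, so processing vertices in that order labels each vertex after all of its successors.
6: no outgoing edge → L
4: no outgoing edge → L
5: →4(L), so W
2: →4(L), so W
3: →4(L), so W
1: →3(W), 5(W) — all W, so L
The L vertices are 1, 4, 6; that is 3 in all.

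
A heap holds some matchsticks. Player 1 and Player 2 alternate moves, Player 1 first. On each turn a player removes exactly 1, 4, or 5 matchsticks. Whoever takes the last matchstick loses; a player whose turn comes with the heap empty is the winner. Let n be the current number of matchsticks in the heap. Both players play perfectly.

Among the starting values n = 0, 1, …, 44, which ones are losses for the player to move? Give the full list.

Classify positions by backward induction: terminal positions (no move available) are W. From any other position, the mover wins iff some move reaches an L.
n=0: no move; the opponent has just taken the last matchstick and therefore loses → W
n=1: →0(W) only, which is W, so L
n=2: →1(L), so W
n=3: →2(W) only, which is W, so L
n=4: →3(L), so W
n=5: →1(L), so W
n=6: →1(L), so W
n=7: →3(L), so W
n=8: →3(L), so W
n=9: →8(W), 5(W), 4(W) — all W, so L
n=10: →9(L), so W
n=11: →10(W), 7(W), 6(W) — all W, so L
n=12: →11(L), so W
n=13: →9(L), so W
n=14: →9(L), so W
n=15: →11(L), so W
n=16: →11(L), so W
n=17: →16(W), 13(W), 12(W) — all W, so L
n=18: →17(L), so W
n=19: →18(W), 15(W), 14(W) — all W, so L
n=20: →19(L), so W
n=21: →17(L), so W
n=22: →17(L), so W
n=23: →19(L), so W
n=24: →19(L), so W
n=25: →24(W), 21(W), 20(W) — all W, so L
n=26: →25(L), so W
n=27: →26(W), 23(W), 22(W) — all W, so L
n=28: →27(L), so W
n=29: →25(L), so W
n=30: →25(L), so W
n=31: →27(L), so W
n=32: →27(L), so W
n=33: →32(W), 29(W), 28(W) — all W, so L
n=34: →33(L), so W
n=35: →34(W), 31(W), 30(W) — all W, so L
n=36: →35(L), so W
n=37: →33(L), so W
n=38: →33(L), so W
n=39: →35(L), so W
n=40: →35(L), so W
n=41: →40(W), 37(W), 36(W) — all W, so L
n=42: →41(L), so W
n=43: →42(W), 39(W), 38(W) — all W, so L
n=44: →43(L), so W
Reading off the rows marked L gives the requested list; there are 12 such values of n.

1, 3, 9, 11, 17, 19, 25, 27, 33, 35, 41, 43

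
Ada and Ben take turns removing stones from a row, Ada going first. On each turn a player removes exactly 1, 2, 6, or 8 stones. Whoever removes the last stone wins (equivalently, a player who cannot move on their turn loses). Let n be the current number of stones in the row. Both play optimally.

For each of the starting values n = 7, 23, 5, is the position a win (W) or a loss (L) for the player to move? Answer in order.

Compute win/loss labels from the base case upward. A position with no move is L. Any other position is W if it can reach an L in one move, else L.
n=0: no move → L
n=1: W (go to 0, an L position)
n=2: W (go to 0, an L position)
n=3: L (options 2(W), 1(W) are all W)
n=4: W (go to 3, an L position)
n=5: W (go to 3, an L position)
n=6: W (go to 0, an L position)
n=7: L (options 6(W), 5(W), 1(W) are all W)
n=8: W (go to 7, an L position)
n=9: W (go to 7, an L position)
n=10: L (options 9(W), 8(W), 4(W), 2(W) are all W)
n=11: W (go to 10, an L position)
n=12: W (go to 10, an L position)
n=13: W (go to 7, an L position)
n=14: L (options 13(W), 12(W), 8(W), 6(W) are all W)
n=15: W (go to 14, an L position)
n=16: W (go to 14, an L position)
n=17: L (options 16(W), 15(W), 11(W), 9(W) are all W)
n=18: W (go to 17, an L position)
n=19: W (go to 17, an L position)
n=20: W (go to 14, an L position)
n=21: L (options 20(W), 19(W), 15(W), 13(W) are all W)
n=22: W (go to 21, an L position)
n=23: W (go to 21, an L position)

7: L, 23: W, 5: W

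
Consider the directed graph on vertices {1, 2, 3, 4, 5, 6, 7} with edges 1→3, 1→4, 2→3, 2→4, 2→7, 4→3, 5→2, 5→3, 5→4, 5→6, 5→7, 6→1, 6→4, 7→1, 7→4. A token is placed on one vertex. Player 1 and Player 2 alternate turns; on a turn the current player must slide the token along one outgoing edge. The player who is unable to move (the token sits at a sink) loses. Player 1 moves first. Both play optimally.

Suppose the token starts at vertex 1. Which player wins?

Player 1 wins.

Classify positions by backward induction: terminal positions (no move available) are L. From any other position, the mover wins iff some move reaches an L.
Every edge goes from a vertex to one that appears earlier in the order 3, 4, 1, 7, 6, 2, 5, so processing vertices in that order labels each vertex after all of its successors.
3: no outgoing edge → L
4: can move to 3, which is L ⇒ W
1: can move to 3, which is L ⇒ W
7: moves to 1(W), 4(W); every one is W ⇒ L
6: moves to 1(W), 4(W); every one is W ⇒ L
2: can move to 7, which is L ⇒ W
5: can move to 6, which is L ⇒ W
From 1 Player 1 can move to 3, reaching an L position.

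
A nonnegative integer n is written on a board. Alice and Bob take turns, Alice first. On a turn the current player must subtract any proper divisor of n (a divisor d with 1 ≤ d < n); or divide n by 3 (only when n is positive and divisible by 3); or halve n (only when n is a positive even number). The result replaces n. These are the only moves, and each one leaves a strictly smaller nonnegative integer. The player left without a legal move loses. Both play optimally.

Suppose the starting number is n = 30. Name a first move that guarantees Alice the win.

Move to 15.

Label each position W (a win for the player to move) or L (a loss). A position with no legal move is L; any other position is W exactly when some move reaches an L, and L when every move reaches a W.
n=0: no move → L
n=1: no move → L
n=2: can move to 1, which is L ⇒ W
n=3: can move to 1, which is L ⇒ W
n=4: moves to 2(W), 3(W); every one is W ⇒ L
n=5: can move to 4, which is L ⇒ W
n=6: can move to 4, which is L ⇒ W
n=7: the only move is to 6(W), a W ⇒ L
n=8: can move to 4, which is L ⇒ W
n=9: moves to 3(W), 6(W), 8(W); every one is W ⇒ L
n=10: can move to 9, which is L ⇒ W
n=11: the only move is to 10(W), a W ⇒ L
n=12: can move to 4, which is L ⇒ W
n=13: the only move is to 12(W), a W ⇒ L
n=14: can move to 7, which is L ⇒ W
n=15: moves to 5(W), 10(W), 12(W), 14(W); every one is W ⇒ L
n=16: can move to 15, which is L ⇒ W
n=17: the only move is to 16(W), a W ⇒ L
n=18: can move to 9, which is L ⇒ W
n=19: the only move is to 18(W), a W ⇒ L
n=20: can move to 15, which is L ⇒ W
n=21: can move to 7, which is L ⇒ W
n=22: can move to 11, which is L ⇒ W
n=23: the only move is to 22(W), a W ⇒ L
n=24: can move to 23, which is L ⇒ W
n=25: moves to 20(W), 24(W); every one is W ⇒ L
n=26: can move to 13, which is L ⇒ W
n=27: can move to 9, which is L ⇒ W
n=28: moves to 14(W), 21(W), 24(W), 26(W), 27(W); every one is W ⇒ L
n=29: can move to 28, which is L ⇒ W
n=30: can move to 15, which is L ⇒ W
From 30, the L positions reachable in one move are: 15, 25, 28. Any move reaching one of these is winning.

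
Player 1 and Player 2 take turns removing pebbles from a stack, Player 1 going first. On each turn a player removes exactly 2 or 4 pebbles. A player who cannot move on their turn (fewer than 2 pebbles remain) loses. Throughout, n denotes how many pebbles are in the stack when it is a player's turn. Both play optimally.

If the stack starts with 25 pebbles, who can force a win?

Player 2 wins.

Compute win/loss labels from the base case upward. A position with no move is L. Any other position is W if it can reach an L in one move, else L.
n=0: no move → L
n=1: no move → L
n=2: can move to 0, which is L ⇒ W
n=3: can move to 1, which is L ⇒ W
n=4: can move to 0, which is L ⇒ W
n=5: can move to 1, which is L ⇒ W
n=6: moves to 4(W), 2(W); every one is W ⇒ L
n=7: moves to 5(W), 3(W); every one is W ⇒ L
n=8: can move to 6, which is L ⇒ W
n=9: can move to 7, which is L ⇒ W
n=10: can move to 6, which is L ⇒ W
n=11: can move to 7, which is L ⇒ W
n=12: moves to 10(W), 8(W); every one is W ⇒ L
n=13: moves to 11(W), 9(W); every one is W ⇒ L
n=14: can move to 12, which is L ⇒ W
n=15: can move to 13, which is L ⇒ W
n=16: can move to 12, which is L ⇒ W
n=17: can move to 13, which is L ⇒ W
n=18: moves to 16(W), 14(W); every one is W ⇒ L
n=19: moves to 17(W), 15(W); every one is W ⇒ L
n=20: can move to 18, which is L ⇒ W
n=21: can move to 19, which is L ⇒ W
n=22: can move to 18, which is L ⇒ W
n=23: can move to 19, which is L ⇒ W
n=24: moves to 22(W), 20(W); every one is W ⇒ L
n=25: moves to 23(W), 21(W); every one is W ⇒ L
Every move from 25 reaches a W position, so the mover loses.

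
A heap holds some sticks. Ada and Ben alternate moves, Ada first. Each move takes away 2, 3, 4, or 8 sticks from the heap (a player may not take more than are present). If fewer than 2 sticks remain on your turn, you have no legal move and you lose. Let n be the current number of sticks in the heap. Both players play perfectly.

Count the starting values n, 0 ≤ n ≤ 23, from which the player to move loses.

8

Classify positions by backward induction: terminal positions (no move available) are L. From any other position, the mover wins iff some move reaches an L.
n=0: no move → L
n=1: no move → L
n=2: can move to 0, which is L ⇒ W
n=3: can move to 1, which is L ⇒ W
n=4: can move to 1, which is L ⇒ W
n=5: can move to 1, which is L ⇒ W
n=6: moves to 4(W), 3(W), 2(W); every one is W ⇒ L
n=7: moves to 5(W), 4(W), 3(W); every one is W ⇒ L
n=8: can move to 6, which is L ⇒ W
n=9: can move to 7, which is L ⇒ W
n=10: can move to 7, which is L ⇒ W
n=11: can move to 7, which is L ⇒ W
n=12: moves to 10(W), 9(W), 8(W), 4(W); every one is W ⇒ L
n=13: moves to 11(W), 10(W), 9(W), 5(W); every one is W ⇒ L
n=14: can move to 12, which is L ⇒ W
n=15: can move to 13, which is L ⇒ W
n=16: can move to 13, which is L ⇒ W
n=17: can move to 13, which is L ⇒ W
n=18: moves to 16(W), 15(W), 14(W), 10(W); every one is W ⇒ L
n=19: moves to 17(W), 16(W), 15(W), 11(W); every one is W ⇒ L
n=20: can move to 18, which is L ⇒ W
n=21: can move to 19, which is L ⇒ W
n=22: can move to 19, which is L ⇒ W
n=23: can move to 19, which is L ⇒ W
L entries with 0 ≤ n ≤ 23: n = 0, 1, 6, 7, 12, 13, 18, 19; that makes 8.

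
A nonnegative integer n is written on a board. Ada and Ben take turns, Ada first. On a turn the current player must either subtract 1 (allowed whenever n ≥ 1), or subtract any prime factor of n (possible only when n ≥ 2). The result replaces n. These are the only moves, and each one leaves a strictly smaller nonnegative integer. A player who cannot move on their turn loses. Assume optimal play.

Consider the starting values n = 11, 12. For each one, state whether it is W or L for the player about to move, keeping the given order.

11: W, 12: L

Use the standard recursion: the mover loses at a terminal position; elsewhere, the mover wins exactly when some move hands the opponent an L position.
n=0: no move → L
n=1: can move to 0, which is L ⇒ W
n=2: can move to 0, which is L ⇒ W
n=3: can move to 0, which is L ⇒ W
n=4: moves to 2(W), 3(W); every one is W ⇒ L
n=5: can move to 0, which is L ⇒ W
n=6: can move to 4, which is L ⇒ W
n=7: can move to 0, which is L ⇒ W
n=8: moves to 6(W), 7(W); every one is W ⇒ L
n=9: can move to 8, which is L ⇒ W
n=10: can move to 8, which is L ⇒ W
n=11: can move to 0, which is L ⇒ W
n=12: moves to 9(W), 10(W), 11(W); every one is W ⇒ L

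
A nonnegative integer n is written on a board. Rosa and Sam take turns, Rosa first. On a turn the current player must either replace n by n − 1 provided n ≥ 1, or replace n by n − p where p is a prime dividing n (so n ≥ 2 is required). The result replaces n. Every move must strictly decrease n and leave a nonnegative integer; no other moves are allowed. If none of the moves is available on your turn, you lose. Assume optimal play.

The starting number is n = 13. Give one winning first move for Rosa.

Move to 0.

Work bottom-up. With no move the player to move loses. Otherwise the position is W if at least one move leads to an L position for the opponent, and L if every move leads to a W.
n=0: no move → L
n=1: reaches L-position 0 → W
n=2: reaches L-position 0 → W
n=3: reaches L-position 0 → W
n=4: only reaches 2(W), 3(W), all W → L
n=5: reaches L-position 0 → W
n=6: reaches L-position 4 → W
n=7: reaches L-position 0 → W
n=8: only reaches 6(W), 7(W), all W → L
n=9: reaches L-position 8 → W
n=10: reaches L-position 8 → W
n=11: reaches L-position 0 → W
n=12: only reaches 9(W), 10(W), 11(W), all W → L
n=13: reaches L-position 0 → W
From 13, the L positions reachable in one move are: 0, 12. Any move reaching one of these is winning.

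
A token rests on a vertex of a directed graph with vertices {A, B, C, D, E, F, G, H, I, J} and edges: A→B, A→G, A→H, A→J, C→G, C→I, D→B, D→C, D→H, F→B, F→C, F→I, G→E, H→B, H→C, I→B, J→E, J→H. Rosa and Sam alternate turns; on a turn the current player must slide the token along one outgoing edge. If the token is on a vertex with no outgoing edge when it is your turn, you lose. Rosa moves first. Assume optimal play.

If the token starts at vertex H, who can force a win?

Positions with no move are L. A position that does have a move is losing for the player to move precisely when every available move leads to a winning position for the opponent. Fill in the labels:
Every edge goes from a vertex to one that appears earlier in the order B, E, I, G, C, H, J, F, A, D, so processing vertices in that order labels each vertex after all of its successors.
B: no outgoing edge → L
E: no outgoing edge → L
I: W (go to B, an L position)
G: W (go to E, an L position)
C: L (options G(W), I(W) are all W)
H: W (go to C, an L position)
J: W (go to E, an L position)
F: W (go to C, an L position)
A: W (go to B, an L position)
D: W (go to C, an L position)
From H Rosa can move to C, reaching an L position.

Rosa wins.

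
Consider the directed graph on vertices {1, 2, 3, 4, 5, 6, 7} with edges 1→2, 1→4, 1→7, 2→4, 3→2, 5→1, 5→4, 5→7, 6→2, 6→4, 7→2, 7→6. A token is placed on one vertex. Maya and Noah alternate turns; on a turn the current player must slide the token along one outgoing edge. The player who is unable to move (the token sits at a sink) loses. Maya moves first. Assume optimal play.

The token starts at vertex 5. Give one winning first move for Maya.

Move to 7.

Compute win/loss labels from the base case upward. A position with no move is L. Any other position is W if it can reach an L in one move, else L.
Every edge goes from a vertex to one that appears earlier in the order 4, 2, 6, 7, 1, 3, 5, so processing vertices in that order labels each vertex after all of its successors.
4: no outgoing edge → L
2: W (go to 4, an L position)
6: W (go to 4, an L position)
7: L (options 6(W), 2(W) are all W)
1: W (go to 7, an L position)
3: L (sole option 2(W) is W)
5: W (go to 7, an L position)
From 5, the L positions reachable in one move are: 7, 4. Any move reaching one of these is winning.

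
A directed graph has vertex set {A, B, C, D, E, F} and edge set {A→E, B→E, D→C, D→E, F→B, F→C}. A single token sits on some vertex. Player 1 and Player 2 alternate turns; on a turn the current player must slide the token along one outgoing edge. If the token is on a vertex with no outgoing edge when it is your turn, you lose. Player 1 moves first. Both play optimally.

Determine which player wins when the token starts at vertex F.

Classify positions by backward induction: terminal positions (no move available) are L. From any other position, the mover wins iff some move reaches an L.
Every edge goes from a vertex to one that appears earlier in the order E, C, B, A, D, F, so processing vertices in that order labels each vertex after all of its successors.
E: no outgoing edge → L
C: no outgoing edge → L
B: can move to E, which is L ⇒ W
A: can move to E, which is L ⇒ W
D: can move to C, which is L ⇒ W
F: can move to C, which is L ⇒ W
From F Player 1 can move to C, reaching an L position.

Player 1 wins.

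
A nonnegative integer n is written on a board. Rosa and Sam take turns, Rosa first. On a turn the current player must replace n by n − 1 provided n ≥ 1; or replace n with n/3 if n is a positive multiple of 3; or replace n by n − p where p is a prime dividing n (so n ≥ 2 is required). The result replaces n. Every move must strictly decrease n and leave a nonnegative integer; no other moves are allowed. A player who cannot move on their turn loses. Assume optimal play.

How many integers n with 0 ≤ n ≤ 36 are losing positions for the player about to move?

10

Compute win/loss labels from the base case upward. A position with no move is L. Any other position is W if it can reach an L in one move, else L.
n=0: no move → L
n=1: W (go to 0, an L position)
n=2: W (go to 0, an L position)
n=3: W (go to 0, an L position)
n=4: L (options 2(W), 3(W) are all W)
n=5: W (go to 0, an L position)
n=6: W (go to 4, an L position)
n=7: W (go to 0, an L position)
n=8: L (options 6(W), 7(W) are all W)
n=9: W (go to 8, an L position)
n=10: W (go to 8, an L position)
n=11: W (go to 0, an L position)
n=12: W (go to 4, an L position)
n=13: W (go to 0, an L position)
n=14: L (options 7(W), 12(W), 13(W) are all W)
n=15: W (go to 14, an L position)
n=16: W (go to 14, an L position)
n=17: W (go to 0, an L position)
n=18: L (options 6(W), 15(W), 16(W), 17(W) are all W)
n=19: W (go to 0, an L position)
n=20: W (go to 18, an L position)
n=21: W (go to 14, an L position)
n=22: L (options 11(W), 20(W), 21(W) are all W)
n=23: W (go to 0, an L position)
n=24: W (go to 8, an L position)
n=25: L (options 20(W), 24(W) are all W)
n=26: W (go to 25, an L position)
n=27: L (options 9(W), 24(W), 26(W) are all W)
n=28: W (go to 27, an L position)
n=29: W (go to 0, an L position)
n=30: W (go to 25, an L position)
n=31: W (go to 0, an L position)
n=32: L (options 30(W), 31(W) are all W)
n=33: W (go to 22, an L position)
n=34: W (go to 32, an L position)
n=35: L (options 28(W), 30(W), 34(W) are all W)
n=36: W (go to 35, an L position)
L entries with 0 ≤ n ≤ 36: n = 0, 4, 8, 14, 18, 22, 25, 27, 32, 35; that makes 10.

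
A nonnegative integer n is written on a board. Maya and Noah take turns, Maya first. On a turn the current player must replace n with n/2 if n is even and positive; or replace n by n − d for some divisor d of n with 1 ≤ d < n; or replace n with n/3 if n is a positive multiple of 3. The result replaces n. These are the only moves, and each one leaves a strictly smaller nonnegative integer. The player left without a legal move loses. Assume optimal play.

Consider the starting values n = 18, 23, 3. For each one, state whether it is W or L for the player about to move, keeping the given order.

Compute win/loss labels from the base case upward. A position with no move is L. Any other position is W if it can reach an L in one move, else L.
n=0: no move → L
n=1: no move → L
n=2: reaches L-position 1 → W
n=3: reaches L-position 1 → W
n=4: only reaches 2(W), 3(W), all W → L
n=5: reaches L-position 4 → W
n=6: reaches L-position 4 → W
n=7: only reaches 6(W), which is W → L
n=8: reaches L-position 4 → W
n=9: only reaches 3(W), 6(W), 8(W), all W → L
n=10: reaches L-position 9 → W
n=11: only reaches 10(W), which is W → L
n=12: reaches L-position 4 → W
n=13: only reaches 12(W), which is W → L
n=14: reaches L-position 7 → W
n=15: only reaches 5(W), 10(W), 12(W), 14(W), all W → L
n=16: reaches L-position 15 → W
n=17: only reaches 16(W), which is W → L
n=18: reaches L-position 9 → W
n=19: only reaches 18(W), which is W → L
n=20: reaches L-position 15 → W
n=21: reaches L-position 7 → W
n=22: reaches L-position 11 → W
n=23: only reaches 22(W), which is W → L

18: W, 23: L, 3: W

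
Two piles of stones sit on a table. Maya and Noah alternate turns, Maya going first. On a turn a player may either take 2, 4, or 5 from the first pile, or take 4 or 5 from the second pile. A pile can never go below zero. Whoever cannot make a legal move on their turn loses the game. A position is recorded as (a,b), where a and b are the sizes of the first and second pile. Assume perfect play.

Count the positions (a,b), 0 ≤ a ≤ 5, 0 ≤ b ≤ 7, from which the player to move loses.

Positions with no move are L. A position that does have a move is losing for the player to move precisely when every available move leads to a winning position for the opponent. Fill in the labels:
Every move lowers a or b (never raises either), so fill the grid row by row in increasing a, and left to right within a row: each cell's successors are then already labelled.
      b=0  b=1  b=2  b=3  b=4  b=5  b=6  b=7
a=0:    L    L    L    L    W    W    W    W
a=1:    L    L    L    L    W    W    W    W
a=2:    W    W    W    W    L    L    L    L
a=3:    W    W    W    W    L    L    L    L
a=4:    W    W    W    W    W    W    W    W
a=5:    W    W    W    W    W    W    W    W
Cells with no legal move (terminal, hence L): (0,0), (0,1), (0,2), (0,3), (1,0), (1,1), (1,2), (1,3).
The remaining L cells, each justified by listing all of its moves:
(2,4): moves to (0,4)(W), (2,0)(W); every one is W ⇒ L
(2,5): moves to (0,5)(W), (2,1)(W), (2,0)(W); every one is W ⇒ L
(2,6): moves to (0,6)(W), (2,2)(W), (2,1)(W); every one is W ⇒ L
(2,7): moves to (0,7)(W), (2,3)(W), (2,2)(W); every one is W ⇒ L
(3,4): moves to (1,4)(W), (3,0)(W); every one is W ⇒ L
(3,5): moves to (1,5)(W), (3,1)(W), (3,0)(W); every one is W ⇒ L
(3,6): moves to (1,6)(W), (3,2)(W), (3,1)(W); every one is W ⇒ L
(3,7): moves to (1,7)(W), (3,3)(W), (3,2)(W); every one is W ⇒ L
Every other cell has at least one move into one of the L cells above, so it is W.
L cells per row: a=0: 4, a=1: 4, a=2: 4, a=3: 4, a=4: 0, a=5: 0; total 16.

16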